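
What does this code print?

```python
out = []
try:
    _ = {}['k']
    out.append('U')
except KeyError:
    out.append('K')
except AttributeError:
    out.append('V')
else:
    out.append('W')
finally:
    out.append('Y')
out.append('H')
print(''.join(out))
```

Execution trace: 'K' (except KeyError) → 'Y' (finally) → 'H' (after the try/except). Output: KYH

Answer: KYH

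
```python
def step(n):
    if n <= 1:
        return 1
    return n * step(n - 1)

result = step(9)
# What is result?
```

step(9) = 9 * 8 * 7 * 6 * 5 * 4 * 3 * 2 * 1 = 362880

Answer: 362880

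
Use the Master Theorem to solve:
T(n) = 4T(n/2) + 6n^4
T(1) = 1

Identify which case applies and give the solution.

a=4, b=2, f(n)=6n^4. log_2(4) = 2. Since c=4 > 2 and the regularity condition holds (4(n/2)^4 = (4/2^4)n^4 with 4/2^4 < 1), Case 3 applies: T(n) = Θ(f(n)) = O(n^4).

Answer: O(n^4) - Case 3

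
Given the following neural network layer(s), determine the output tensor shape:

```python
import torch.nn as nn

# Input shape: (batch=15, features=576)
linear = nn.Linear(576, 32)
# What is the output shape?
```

Input: (15, 576) -> Output: (15, 32)

Answer: (15, 32)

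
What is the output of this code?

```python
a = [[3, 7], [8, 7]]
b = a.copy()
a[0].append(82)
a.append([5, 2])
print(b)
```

Key concept: shallow copy with nested lists.
Step by step:
`a = [[3, 7], [8, 7]]` → a = [[3, 7], [8, 7]]
`b = a.copy()` → b = [[3, 7], [8, 7]]
`a[0].append(82)` → a = [[3, 7, 82], [8, 7]]; b = [[3, 7, 82], [8, 7]]
`a.append([5, 2])` → a = [[3, 7, 82], [8, 7], [5, 2]]
`print(b)` → prints [[3, 7, 82], [8, 7]]

Answer: [[3, 7, 82], [8, 7]]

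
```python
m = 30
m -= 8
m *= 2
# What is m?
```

Trace:
`m = 30` → m = 30
`m -= 8` → m = 22
`m *= 2` → m = 44
So m = 44

Answer: 44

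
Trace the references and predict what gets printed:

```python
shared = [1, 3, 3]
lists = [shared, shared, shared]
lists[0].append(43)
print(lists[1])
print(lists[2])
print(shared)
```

Key concept: list of same reference.
Step by step:
`shared = [1, 3, 3]` → shared = [1, 3, 3]
`lists = [shared, shared, shared]` → lists = [[1, 3, 3], [1, 3, 3], [1, 3, 3]]
`lists[0].append(43)` → shared = [1, 3, 3, 43]; lists = [[1, 3, 3, 43], [1, 3, 3, 43], [1, 3, 3, 43]]
`print(lists[1])` → prints [1, 3, 3, 43]
`print(lists[2])` → prints [1, 3, 3, 43]
`print(shared)` → prints [1, 3, 3, 43]

Answer:
[1, 3, 3, 43]
[1, 3, 3, 43]
[1, 3, 3, 43]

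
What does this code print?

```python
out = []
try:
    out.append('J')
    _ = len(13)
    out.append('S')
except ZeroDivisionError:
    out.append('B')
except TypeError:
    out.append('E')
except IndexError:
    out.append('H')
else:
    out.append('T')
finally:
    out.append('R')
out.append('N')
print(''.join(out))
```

Execution trace: 'J' (try body) → 'E' (except TypeError) → 'R' (finally) → 'N' (after the try/except). Output: JERN

Answer: JERN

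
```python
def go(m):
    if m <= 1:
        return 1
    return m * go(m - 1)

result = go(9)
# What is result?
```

go(9) = 9 * 8 * 7 * 6 * 5 * 4 * 3 * 2 * 1 = 362880

Answer: 362880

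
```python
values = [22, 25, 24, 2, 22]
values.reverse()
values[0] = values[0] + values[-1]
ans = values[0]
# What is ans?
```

Trace:
`values = [22, 25, 24, 2, 22]` → values = [22, 25, 24, 2, 22]
`values.reverse()` → values = [22, 2, 24, 25, 22]
`values[0] = values[0] + values[-1]` → values = [44, 2, 24, 25, 22]
`ans = values[0]` → ans = 44
So ans = 44

Answer: 44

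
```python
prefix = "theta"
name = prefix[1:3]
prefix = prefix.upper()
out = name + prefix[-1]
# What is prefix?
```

Trace:
`prefix = "theta"` → prefix = 'theta'
`name = prefix[1:3]` → name = 'he'
`prefix = prefix.upper()` → prefix = 'THETA'
`out = name + prefix[-1]` → out = 'heA'
So prefix = 'THETA'

Answer: 'THETA'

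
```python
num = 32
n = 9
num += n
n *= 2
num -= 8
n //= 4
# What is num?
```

Trace:
`num = 32` → num = 32
`n = 9` → n = 9
`num += n` → num = 41
`n *= 2` → n = 18
`num -= 8` → num = 33
`n //= 4` → n = 4
So num = 33

Answer: 33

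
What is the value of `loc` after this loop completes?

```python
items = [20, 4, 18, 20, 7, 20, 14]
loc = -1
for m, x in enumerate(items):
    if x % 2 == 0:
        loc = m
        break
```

First even number index in [20, 4, 18, 20, 7, 20, 14]
`loc` takes the values: -1 → 0

Answer: 0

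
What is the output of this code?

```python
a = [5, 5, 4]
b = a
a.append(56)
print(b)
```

Key concept: basic list aliasing.
Step by step:
`a = [5, 5, 4]` → a = [5, 5, 4]
`b = a` → b = [5, 5, 4] (same object as a)
`a.append(56)` → a = [5, 5, 4, 56] (same object as b); b = [5, 5, 4, 56] (same object as a)
`print(b)` → prints [5, 5, 4, 56]

Answer: [5, 5, 4, 56]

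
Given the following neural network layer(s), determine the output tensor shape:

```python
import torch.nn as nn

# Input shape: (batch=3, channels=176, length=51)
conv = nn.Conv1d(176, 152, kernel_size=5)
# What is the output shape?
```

Input: (3, 176, 51) -> Output: (3, 152, 47)

Answer: (3, 152, 47)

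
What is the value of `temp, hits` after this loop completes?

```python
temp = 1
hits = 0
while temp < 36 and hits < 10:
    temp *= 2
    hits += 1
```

Double until >= 36 or 10 iterations
`temp, hits` takes the values: (1, 0) → (2, 0) → (2, 1) → (4, 1) → (4, 2) → (8, 2) → (8, 3) → (16, 3) → (16, 4) → (32, 4) → (32, 5) → (64, 5) → (64, 6)

Answer: 64, 6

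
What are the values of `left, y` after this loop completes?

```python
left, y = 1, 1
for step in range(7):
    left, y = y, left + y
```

Fibonacci: after 7 iterations
`left, y` takes the values: (1, 1) → (1, 2) → (2, 3) → (3, 5) → (5, 8) → (8, 13) → (13, 21) → (21, 34)

Answer: 21, 34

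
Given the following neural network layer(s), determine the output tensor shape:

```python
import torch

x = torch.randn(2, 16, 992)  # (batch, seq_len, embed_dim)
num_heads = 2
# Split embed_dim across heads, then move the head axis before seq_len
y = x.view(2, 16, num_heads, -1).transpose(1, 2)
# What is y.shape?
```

Input: (2, 16, 992) -> head_dim = 992 // 2 = 496; after view: (2, 16, 2, 496) -> after transpose(1, 2): (2, 2, 16, 496) -> Output: (2, 2, 16, 496)

Answer: (2, 2, 16, 496)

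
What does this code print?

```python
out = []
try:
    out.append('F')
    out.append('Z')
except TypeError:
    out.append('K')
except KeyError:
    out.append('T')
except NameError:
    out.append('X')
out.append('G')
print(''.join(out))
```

Execution trace: 'F' (try body) → 'Z' (try body, no exception) → 'G' (after the try/except). Output: FZG

Answer: FZG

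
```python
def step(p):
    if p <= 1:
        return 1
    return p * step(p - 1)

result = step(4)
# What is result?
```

step(4) = 4 * 3 * 2 * 1 = 24

Answer: 24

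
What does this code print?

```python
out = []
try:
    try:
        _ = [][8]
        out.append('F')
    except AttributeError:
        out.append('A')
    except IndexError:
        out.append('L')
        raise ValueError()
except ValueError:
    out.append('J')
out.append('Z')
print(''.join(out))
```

Execution trace: 'L' (inner except IndexError) → 'J' (outer except ValueError) → 'Z' (after the try/except). Output: LJZ

Answer: LJZ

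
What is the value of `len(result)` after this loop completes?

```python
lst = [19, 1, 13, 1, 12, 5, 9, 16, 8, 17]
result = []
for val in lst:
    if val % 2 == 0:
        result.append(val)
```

Count even numbers in [19, 1, 13, 1, 12, 5, 9, 16, 8, 17]
`result` takes the values: [] → [12] → [12, 16] → [12, 16, 8]
So `len(result)` = 3

Answer: 3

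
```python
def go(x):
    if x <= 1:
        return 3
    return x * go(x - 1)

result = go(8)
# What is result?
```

go(8) = 8 * 7 * 6 * 5 * 4 * 3 * 2 * 3 = 120960

Answer: 120960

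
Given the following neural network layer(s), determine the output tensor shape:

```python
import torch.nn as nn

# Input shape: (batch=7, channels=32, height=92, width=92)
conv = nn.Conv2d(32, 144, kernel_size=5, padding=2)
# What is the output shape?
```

Input: (7, 32, 92, 92) -> Output: (7, 144, 92, 92)

Answer: (7, 144, 92, 92)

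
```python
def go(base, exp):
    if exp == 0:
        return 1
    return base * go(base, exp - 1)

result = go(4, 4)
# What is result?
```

go(4, 4) = 4 * 4 * 4 * 4 = 256

Answer: 256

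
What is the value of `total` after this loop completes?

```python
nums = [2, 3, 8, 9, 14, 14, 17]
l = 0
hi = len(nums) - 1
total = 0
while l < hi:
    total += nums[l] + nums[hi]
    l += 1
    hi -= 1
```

Sum of pairs from ends
`total` takes the values: 0 → 19 → 36 → 58

Answer: 58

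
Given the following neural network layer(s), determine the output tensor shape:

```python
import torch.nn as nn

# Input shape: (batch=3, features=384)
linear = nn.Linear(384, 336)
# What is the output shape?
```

Input: (3, 384) -> Output: (3, 336)

Answer: (3, 336)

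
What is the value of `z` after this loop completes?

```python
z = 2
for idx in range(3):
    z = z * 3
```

Multiply by 3, 3 times: 2 * 3^3 = 54
`z` takes the values: 2 → 6 → 18 → 54

Answer: 54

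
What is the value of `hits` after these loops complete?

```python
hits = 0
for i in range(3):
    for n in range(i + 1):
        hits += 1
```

Triangle: 1 + 2 + ... + 3
`hits` takes the values: 0 → 1 → 2 → 3 → 4 → 5 → 6

Answer: 6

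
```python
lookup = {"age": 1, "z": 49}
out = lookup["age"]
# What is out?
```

Trace:
`lookup = {"age": 1, "z": 49}` → lookup = {'age': 1, 'z': 49}
`out = lookup["age"]` → out = 1
So out = 1

Answer: 1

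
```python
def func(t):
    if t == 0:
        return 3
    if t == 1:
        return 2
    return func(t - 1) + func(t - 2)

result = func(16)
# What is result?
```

Build up from base cases: func(0)=3, func(1)=2, func(2)=5, func(3)=7, func(4)=12, func(5)=19, func(6)=31, ..., func(16)=3804

Answer: 3804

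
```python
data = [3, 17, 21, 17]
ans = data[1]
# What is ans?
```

Trace:
`data = [3, 17, 21, 17]` → data = [3, 17, 21, 17]
`ans = data[1]` → ans = 17
So ans = 17

Answer: 17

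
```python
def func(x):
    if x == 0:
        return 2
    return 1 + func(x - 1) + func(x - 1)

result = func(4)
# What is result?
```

func(x) = 1 + 2·func(x-1), func(0)=2. Closed form: (2+1)·2^4 - 1 = 47.

Answer: 47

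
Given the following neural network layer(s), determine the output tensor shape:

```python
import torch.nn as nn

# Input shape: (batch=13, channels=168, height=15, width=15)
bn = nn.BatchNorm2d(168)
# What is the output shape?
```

Input: (13, 168, 15, 15) -> Output: (13, 168, 15, 15)

Answer: (13, 168, 15, 15)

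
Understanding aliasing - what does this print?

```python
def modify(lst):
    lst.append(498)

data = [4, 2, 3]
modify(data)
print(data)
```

Key concept: function modifies passed list.
Step by step:
`data = [4, 2, 3]` → data = [4, 2, 3]
`modify(data)` → data = [4, 2, 3, 498]
`print(data)` → prints [4, 2, 3, 498]

Answer: [4, 2, 3, 498]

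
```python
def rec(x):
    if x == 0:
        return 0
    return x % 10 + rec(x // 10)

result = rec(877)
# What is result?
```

Sum of digits of 877: 7 + 7 + 8 = 22

Answer: 22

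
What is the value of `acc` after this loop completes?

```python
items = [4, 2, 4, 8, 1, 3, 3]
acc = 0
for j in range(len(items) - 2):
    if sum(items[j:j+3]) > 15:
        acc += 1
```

Count windows with sum > 15
`acc` takes the values: 0

Answer: 0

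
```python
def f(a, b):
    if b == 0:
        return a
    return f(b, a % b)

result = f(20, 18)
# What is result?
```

f(20, 18) -> f(18, 2) -> f(2, 0) -> 2

Answer: 2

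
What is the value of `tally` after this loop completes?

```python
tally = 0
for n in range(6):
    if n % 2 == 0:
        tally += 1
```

Count numbers divisible by 2 in range(6)
`tally` takes the values: 0 → 1 → 2 → 3

Answer: 3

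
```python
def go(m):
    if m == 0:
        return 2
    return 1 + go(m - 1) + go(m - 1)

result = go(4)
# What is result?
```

go(m) = 1 + 2·go(m-1), go(0)=2. Closed form: (2+1)·2^4 - 1 = 47.

Answer: 47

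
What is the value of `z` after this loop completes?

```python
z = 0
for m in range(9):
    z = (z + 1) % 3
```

Increment mod 3, 9 times = 0
`z` takes the values: 0 → 1 → 2 → 0 → 1 → 2 → 0 → 1 → 2 → 0

Answer: 0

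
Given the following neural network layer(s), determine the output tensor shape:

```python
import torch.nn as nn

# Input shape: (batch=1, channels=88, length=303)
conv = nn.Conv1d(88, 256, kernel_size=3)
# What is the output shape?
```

Input: (1, 88, 303) -> Output: (1, 256, 301)

Answer: (1, 256, 301)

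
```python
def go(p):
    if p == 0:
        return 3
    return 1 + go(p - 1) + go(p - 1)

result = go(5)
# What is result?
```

go(p) = 1 + 2·go(p-1), go(0)=3. Closed form: (3+1)·2^5 - 1 = 127.

Answer: 127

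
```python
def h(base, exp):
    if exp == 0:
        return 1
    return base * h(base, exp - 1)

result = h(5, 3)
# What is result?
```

h(5, 3) = 5 * 5 * 5 = 125

Answer: 125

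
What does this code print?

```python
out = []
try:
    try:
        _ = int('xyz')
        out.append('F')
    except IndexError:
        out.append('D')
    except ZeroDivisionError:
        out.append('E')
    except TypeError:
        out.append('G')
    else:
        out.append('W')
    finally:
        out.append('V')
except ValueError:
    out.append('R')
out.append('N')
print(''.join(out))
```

Execution trace: 'V' (finally) → 'R' (outer except ValueError) → 'N' (after the try/except). Output: VRN

Answer: VRN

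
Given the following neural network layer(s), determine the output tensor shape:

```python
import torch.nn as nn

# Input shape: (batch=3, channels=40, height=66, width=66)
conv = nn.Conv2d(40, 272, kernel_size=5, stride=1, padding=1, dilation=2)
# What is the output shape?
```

Input: (3, 40, 66, 66) -> Output: (3, 272, 60, 60)

Answer: (3, 272, 60, 60)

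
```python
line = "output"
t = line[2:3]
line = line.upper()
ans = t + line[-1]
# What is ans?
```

Trace:
`line = "output"` → line = 'output'
`t = line[2:3]` → t = 't'
`line = line.upper()` → line = 'OUTPUT'
`ans = t + line[-1]` → ans = 'tT'
So ans = 'tT'

Answer: 'tT'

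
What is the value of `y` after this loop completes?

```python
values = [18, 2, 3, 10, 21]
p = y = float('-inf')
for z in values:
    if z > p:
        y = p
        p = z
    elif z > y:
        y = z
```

Second largest (with repeats) in [18, 2, 3, 10, 21]
`y` takes the values: -inf → 2 → 3 → 10 → 18

Answer: 18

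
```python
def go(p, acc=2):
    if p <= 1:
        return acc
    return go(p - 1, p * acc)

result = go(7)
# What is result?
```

Accumulator trace (n, acc): (7, 2) -> (6, 14) -> (5, 84) -> (4, 420) -> (3, 1680) -> (2, 5040) -> (1, 10080) -> return 10080

Answer: 10080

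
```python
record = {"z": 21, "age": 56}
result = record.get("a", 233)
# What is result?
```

Trace:
`record = {"z": 21, "age": 56}` → record = {'z': 21, 'age': 56}
`result = record.get("a", 233)` → result = 233
So result = 233

Answer: 233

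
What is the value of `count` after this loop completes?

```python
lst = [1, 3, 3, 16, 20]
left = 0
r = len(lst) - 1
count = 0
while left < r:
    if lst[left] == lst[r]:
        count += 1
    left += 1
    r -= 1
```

Count matching pairs from ends
`count` takes the values: 0

Answer: 0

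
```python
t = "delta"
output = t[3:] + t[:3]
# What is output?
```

Trace:
`t = "delta"` → t = 'delta'
`output = t[3:] + t[:3]` → output = 'tadel'
So output = 'tadel'

Answer: 'tadel'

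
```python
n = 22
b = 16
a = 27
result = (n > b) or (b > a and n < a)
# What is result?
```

Trace:
`n = 22` → n = 22
`b = 16` → b = 16
`a = 27` → a = 27
`result = (n > b) or (b > a and n < a)` → result = True
So result = True

Answer: True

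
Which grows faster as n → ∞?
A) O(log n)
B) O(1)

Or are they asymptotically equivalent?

O(log n) vs O(1): Higher order terms dominate.

Answer: A) O(log n) grows faster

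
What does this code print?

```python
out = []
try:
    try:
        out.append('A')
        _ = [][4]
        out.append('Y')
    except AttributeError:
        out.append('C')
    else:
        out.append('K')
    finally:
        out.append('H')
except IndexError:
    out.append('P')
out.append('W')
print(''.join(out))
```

Execution trace: 'A' (inner try body) → 'H' (inner finally) → 'P' (outer except IndexError) → 'W' (after the try/except). Output: AHPW

Answer: AHPW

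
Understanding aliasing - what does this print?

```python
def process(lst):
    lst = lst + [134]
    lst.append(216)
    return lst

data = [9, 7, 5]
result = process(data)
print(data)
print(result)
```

Key concept: rebinding parameter vs mutation.
Step by step:
`data = [9, 7, 5]` → data = [9, 7, 5]
`result = process(data)` → result = [9, 7, 5, 134, 216]
`print(data)` → prints [9, 7, 5]
`print(result)` → prints [9, 7, 5, 134, 216]

Answer:
[9, 7, 5]
[9, 7, 5, 134, 216]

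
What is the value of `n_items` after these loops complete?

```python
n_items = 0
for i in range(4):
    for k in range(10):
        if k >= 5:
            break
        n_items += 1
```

Inner breaks at 5, outer runs 4 times
`n_items` takes the values: 0 → 1 → 2 → 3 → 4 → 5 → 6 → 7 → 8 → 9 → 10 → 11 → 12 → 13 → 14 → 15 → 16 → 17 → 18 → 19 → 20

Answer: 20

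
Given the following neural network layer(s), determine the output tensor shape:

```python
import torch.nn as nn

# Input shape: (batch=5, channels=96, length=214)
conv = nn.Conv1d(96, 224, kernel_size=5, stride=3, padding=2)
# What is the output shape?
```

Input: (5, 96, 214) -> Output: (5, 224, 72)

Answer: (5, 224, 72)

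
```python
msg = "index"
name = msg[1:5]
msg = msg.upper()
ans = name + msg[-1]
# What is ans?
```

Trace:
`msg = "index"` → msg = 'index'
`name = msg[1:5]` → name = 'ndex'
`msg = msg.upper()` → msg = 'INDEX'
`ans = name + msg[-1]` → ans = 'ndexX'
So ans = 'ndexX'

Answer: 'ndexX'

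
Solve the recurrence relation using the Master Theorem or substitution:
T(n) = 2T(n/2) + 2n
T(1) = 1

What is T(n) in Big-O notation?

By Master Theorem: a=2, b=2, f(n)=2n. Since log_2(2) = 1 and f(n) = Θ(n^1), Case 2 applies. T(n) = O(n log n).

Answer: O(n log n)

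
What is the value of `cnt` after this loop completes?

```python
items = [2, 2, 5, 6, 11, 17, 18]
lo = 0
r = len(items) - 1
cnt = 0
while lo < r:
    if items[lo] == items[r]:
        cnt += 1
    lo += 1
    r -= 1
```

Count matching pairs from ends
`cnt` takes the values: 0

Answer: 0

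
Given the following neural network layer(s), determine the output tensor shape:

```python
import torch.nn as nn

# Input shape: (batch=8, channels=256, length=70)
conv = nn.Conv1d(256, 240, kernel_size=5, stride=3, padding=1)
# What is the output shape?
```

Input: (8, 256, 70) -> Output: (8, 240, 23)

Answer: (8, 240, 23)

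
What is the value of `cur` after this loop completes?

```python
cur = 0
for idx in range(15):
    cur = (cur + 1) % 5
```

Increment mod 5, 15 times = 0
`cur` takes the values: 0 → 1 → 2 → 3 → 4 → 0 → 1 → 2 → 3 → 4 → 0 → 1 → 2 → 3 → 4 → 0

Answer: 0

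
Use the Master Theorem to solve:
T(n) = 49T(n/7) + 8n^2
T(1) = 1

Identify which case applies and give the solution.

a=49, b=7, f(n)=8n^2. log_7(49) = 2. Since c=2 = 2, Case 2 applies: T(n) = Θ(n^log_b(a) · log n) = O(n^2 log n).

Answer: O(n^2 log n) - Case 2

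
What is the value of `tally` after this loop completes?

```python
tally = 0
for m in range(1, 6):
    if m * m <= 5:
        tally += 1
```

Count numbers where m² ≤ 5
`tally` takes the values: 0 → 1 → 2

Answer: 2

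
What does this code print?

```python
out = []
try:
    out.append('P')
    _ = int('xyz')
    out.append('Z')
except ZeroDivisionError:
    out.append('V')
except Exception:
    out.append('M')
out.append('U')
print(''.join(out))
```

Execution trace: 'P' (try body) → 'M' (except Exception) → 'U' (after the try/except). Output: PMU

Answer: PMU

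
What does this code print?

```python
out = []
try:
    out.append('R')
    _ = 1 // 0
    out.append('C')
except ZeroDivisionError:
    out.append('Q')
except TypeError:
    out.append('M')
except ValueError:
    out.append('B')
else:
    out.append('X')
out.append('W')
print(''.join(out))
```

Execution trace: 'R' (try body) → 'Q' (except ZeroDivisionError) → 'W' (after the try/except). Output: RQW

Answer: RQW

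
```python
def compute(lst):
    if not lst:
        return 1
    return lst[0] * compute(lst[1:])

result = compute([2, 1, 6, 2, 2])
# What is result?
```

Product over [2, 1, 6, 2, 2] = 2 * 1 * 6 * 2 * 2 = 48

Answer: 48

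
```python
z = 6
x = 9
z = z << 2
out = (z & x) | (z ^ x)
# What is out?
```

Trace:
`z = 6` → z = 6
`x = 9` → x = 9
`z = z << 2` → z = 24
`out = (z & x) | (z ^ x)` → out = 25
So out = 25

Answer: 25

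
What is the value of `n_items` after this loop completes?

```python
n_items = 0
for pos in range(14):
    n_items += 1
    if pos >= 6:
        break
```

Loop breaks when pos reaches 6, n_items is 7
`n_items` takes the values: 0 → 1 → 2 → 3 → 4 → 5 → 6 → 7

Answer: 7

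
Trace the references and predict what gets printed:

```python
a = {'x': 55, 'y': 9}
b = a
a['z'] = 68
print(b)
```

Key concept: dict aliasing.
Step by step:
`a = {'x': 55, 'y': 9}` → a = {'x': 55, 'y': 9}
`b = a` → b = {'x': 55, 'y': 9} (same object as a)
`a['z'] = 68` → a = {'x': 55, 'y': 9, 'z': 68} (same object as b); b = {'x': 55, 'y': 9, 'z': 68} (same object as a)
`print(b)` → prints {'x': 55, 'y': 9, 'z': 68}

Answer: {'x': 55, 'y': 9, 'z': 68}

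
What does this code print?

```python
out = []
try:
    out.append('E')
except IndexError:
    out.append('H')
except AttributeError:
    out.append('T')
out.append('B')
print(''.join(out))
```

Execution trace: 'E' (try body, no exception) → 'B' (after the try/except). Output: EB

Answer: EB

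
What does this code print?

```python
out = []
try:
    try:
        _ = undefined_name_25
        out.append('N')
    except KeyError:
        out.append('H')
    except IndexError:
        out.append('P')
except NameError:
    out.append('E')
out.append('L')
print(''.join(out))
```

Execution trace: 'E' (outer except NameError) → 'L' (after the try/except). Output: EL

Answer: EL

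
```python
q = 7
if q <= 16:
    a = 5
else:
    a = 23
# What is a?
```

Trace:
`q = 7` → q = 7
`if q <= 16: ...` → q <= 16 is True → a = 5
So a = 5

Answer: 5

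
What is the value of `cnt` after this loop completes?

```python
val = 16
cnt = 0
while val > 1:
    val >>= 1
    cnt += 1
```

Count right shifts until 1
`cnt` takes the values: 0 → 1 → 2 → 3 → 4

Answer: 4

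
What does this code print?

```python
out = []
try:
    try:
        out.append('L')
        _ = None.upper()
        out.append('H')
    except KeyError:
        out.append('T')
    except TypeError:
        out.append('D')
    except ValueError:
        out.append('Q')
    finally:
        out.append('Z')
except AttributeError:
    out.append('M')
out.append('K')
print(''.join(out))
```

Execution trace: 'L' (inner try body) → 'Z' (inner finally) → 'M' (outer except AttributeError) → 'K' (after the try/except). Output: LZMK

Answer: LZMK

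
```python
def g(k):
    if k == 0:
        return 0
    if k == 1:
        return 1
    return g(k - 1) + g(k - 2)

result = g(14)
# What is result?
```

Build up from base cases: g(0)=0, g(1)=1, g(2)=1, g(3)=2, g(4)=3, g(5)=5, g(6)=8, ..., g(14)=377

Answer: 377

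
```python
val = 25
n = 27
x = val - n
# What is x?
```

Trace:
`val = 25` → val = 25
`n = 27` → n = 27
`x = val - n` → x = -2
So x = -2

Answer: -2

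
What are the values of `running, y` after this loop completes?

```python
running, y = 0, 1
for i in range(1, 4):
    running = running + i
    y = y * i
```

Sum and factorial of 1 to 3
`running, y` takes the values: (0, 1) → (1, 1) → (3, 1) → (3, 2) → (6, 2) → (6, 6)

Answer: 6, 6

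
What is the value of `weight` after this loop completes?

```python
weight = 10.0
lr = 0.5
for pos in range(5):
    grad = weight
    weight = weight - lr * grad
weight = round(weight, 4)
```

Gradient descent: w = 10.0 * (1 - 0.5)^5
`weight` takes the values: 10.0 → 5.0 → 2.5 → 1.25 → 0.625 → 0.3125

Answer: 0.3125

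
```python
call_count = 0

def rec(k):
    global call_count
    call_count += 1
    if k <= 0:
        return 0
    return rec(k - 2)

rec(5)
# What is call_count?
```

Linear recursion stepping by 2: 4 calls from k=5 down to ≤0.

Answer: 4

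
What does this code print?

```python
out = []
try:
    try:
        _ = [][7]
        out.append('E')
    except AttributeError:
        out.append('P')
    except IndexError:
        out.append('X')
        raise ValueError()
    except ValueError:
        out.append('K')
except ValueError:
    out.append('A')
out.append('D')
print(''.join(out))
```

Execution trace: 'X' (inner except IndexError) → 'A' (outer except ValueError) → 'D' (after the try/except). Output: XAD

Answer: XAD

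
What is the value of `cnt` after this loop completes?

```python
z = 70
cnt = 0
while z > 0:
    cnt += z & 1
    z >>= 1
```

Count set bits in 70 (binary: 0b1000110)
`cnt` takes the values: 0 → 1 → 2 → 3

Answer: 3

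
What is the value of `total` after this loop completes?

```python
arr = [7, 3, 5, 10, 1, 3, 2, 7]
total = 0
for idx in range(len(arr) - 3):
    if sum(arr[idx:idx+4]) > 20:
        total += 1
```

Count windows with sum > 20
`total` takes the values: 0 → 1

Answer: 1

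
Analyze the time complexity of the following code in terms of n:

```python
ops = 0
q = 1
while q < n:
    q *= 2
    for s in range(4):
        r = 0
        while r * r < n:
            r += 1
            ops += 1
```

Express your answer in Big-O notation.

Each loop level contributes: log n × 1 × √n. Multiplying the contributions gives O(√n log n).

Answer: O(√n log n)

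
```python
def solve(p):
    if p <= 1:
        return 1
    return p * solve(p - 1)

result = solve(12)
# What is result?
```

solve(12) = 12 * 11 * 10 * 9 * 8 * 7 * 6 * 5 * 4 * 3 * 2 * 1 = 479001600

Answer: 479001600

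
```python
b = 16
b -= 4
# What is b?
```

Trace:
`b = 16` → b = 16
`b -= 4` → b = 12
So b = 12

Answer: 12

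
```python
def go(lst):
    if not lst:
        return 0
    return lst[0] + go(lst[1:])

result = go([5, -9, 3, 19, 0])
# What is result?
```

5 + (-9) + 3 + 19 + 0 + 0 = 18

Answer: 18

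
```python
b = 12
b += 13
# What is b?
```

Trace:
`b = 12` → b = 12
`b += 13` → b = 25
So b = 25

Answer: 25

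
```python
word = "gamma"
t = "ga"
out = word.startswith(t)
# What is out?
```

Trace:
`word = "gamma"` → word = 'gamma'
`t = "ga"` → t = 'ga'
`out = word.startswith(t)` → out = True
So out = True

Answer: True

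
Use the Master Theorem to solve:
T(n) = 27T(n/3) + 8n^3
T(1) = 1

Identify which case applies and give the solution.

a=27, b=3, f(n)=8n^3. log_3(27) = 3. Since c=3 = 3, Case 2 applies: T(n) = Θ(n^log_b(a) · log n) = O(n^3 log n).

Answer: O(n^3 log n) - Case 2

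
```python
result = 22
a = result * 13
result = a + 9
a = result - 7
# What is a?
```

Trace:
`result = 22` → result = 22
`a = result * 13` → a = 286
`result = a + 9` → result = 295
`a = result - 7` → a = 288
So a = 288

Answer: 288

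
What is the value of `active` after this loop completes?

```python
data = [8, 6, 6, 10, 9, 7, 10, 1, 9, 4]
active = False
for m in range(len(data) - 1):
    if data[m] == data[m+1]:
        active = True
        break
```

Check consecutive duplicates in [8, 6, 6, 10, 9, 7, 10, 1, 9, 4]
`active` takes the values: False → True

Answer: True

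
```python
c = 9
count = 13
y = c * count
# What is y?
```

Trace:
`c = 9` → c = 9
`count = 13` → count = 13
`y = c * count` → y = 117
So y = 117

Answer: 117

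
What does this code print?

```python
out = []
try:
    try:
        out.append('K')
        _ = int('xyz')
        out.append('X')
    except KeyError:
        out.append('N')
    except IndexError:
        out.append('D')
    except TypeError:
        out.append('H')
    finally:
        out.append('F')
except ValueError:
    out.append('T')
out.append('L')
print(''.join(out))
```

Execution trace: 'K' (inner try body) → 'F' (inner finally) → 'T' (outer except ValueError) → 'L' (after the try/except). Output: KFTL

Answer: KFTL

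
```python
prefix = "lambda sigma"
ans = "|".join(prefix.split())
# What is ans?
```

Trace:
`prefix = "lambda sigma"` → prefix = 'lambda sigma'
`ans = "|".join(prefix.split())` → ans = 'lambda|sigma'
So ans = 'lambda|sigma'

Answer: 'lambda|sigma'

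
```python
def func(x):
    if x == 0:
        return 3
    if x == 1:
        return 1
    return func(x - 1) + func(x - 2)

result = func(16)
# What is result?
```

Build up from base cases: func(0)=3, func(1)=1, func(2)=4, func(3)=5, func(4)=9, func(5)=14, func(6)=23, ..., func(16)=2817

Answer: 2817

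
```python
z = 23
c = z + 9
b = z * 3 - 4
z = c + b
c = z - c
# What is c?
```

Trace:
`z = 23` → z = 23
`c = z + 9` → c = 32
`b = z * 3 - 4` → b = 65
`z = c + b` → z = 97
`c = z - c` → c = 65
So c = 65

Answer: 65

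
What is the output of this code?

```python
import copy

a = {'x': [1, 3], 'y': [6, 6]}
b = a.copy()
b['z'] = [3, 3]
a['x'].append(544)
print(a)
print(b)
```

Key concept: shallow copy of dict with mutable values.
Step by step:
`a = {'x': [1, 3], 'y': [6, 6]}` → a = {'x': [1, 3], 'y': [6, 6]}
`b = a.copy()` → b = {'x': [1, 3], 'y': [6, 6]}
`b['z'] = [3, 3]` → b = {'x': [1, 3], 'y': [6, 6], 'z': [3, 3]}
`a['x'].append(544)` → a = {'x': [1, 3, 544], 'y': [6, 6]}; b = {'x': [1, 3, 544], 'y': [6, 6], 'z': [3, 3]}
`print(a)` → prints {'x': [1, 3, 544], 'y': [6, 6]}
`print(b)` → prints {'x': [1, 3, 544], 'y': [6, 6], 'z': [3, 3]}

Answer:
{'x': [1, 3, 544], 'y': [6, 6]}
{'x': [1, 3, 544], 'y': [6, 6], 'z': [3, 3]}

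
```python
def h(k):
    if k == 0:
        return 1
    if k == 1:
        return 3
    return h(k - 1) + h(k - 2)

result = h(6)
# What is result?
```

Build up from base cases: h(0)=1, h(1)=3, h(2)=4, h(3)=7, h(4)=11, h(5)=18, h(6)=29

Answer: 29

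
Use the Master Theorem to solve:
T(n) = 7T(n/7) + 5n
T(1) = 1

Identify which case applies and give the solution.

a=7, b=7, f(n)=5n. log_7(7) = 1. Since c=1 = 1, Case 2 applies: T(n) = Θ(n^log_b(a) · log n) = O(n log n).

Answer: O(n log n) - Case 2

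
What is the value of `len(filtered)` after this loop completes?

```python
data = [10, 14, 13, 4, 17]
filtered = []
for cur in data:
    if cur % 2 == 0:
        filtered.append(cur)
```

Count even numbers in [10, 14, 13, 4, 17]
`filtered` takes the values: [] → [10] → [10, 14] → [10, 14, 4]
So `len(filtered)` = 3

Answer: 3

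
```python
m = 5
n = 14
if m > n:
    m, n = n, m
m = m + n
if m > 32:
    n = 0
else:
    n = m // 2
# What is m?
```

Trace:
`m = 5` → m = 5
`n = 14` → n = 14
`if m > n: ...` → m > n is False → no variable changes
`m = m + n` → m = 19
`if m > 32: ...` → m > 32 is False, take else branch → n = 9
So m = 19

Answer: 19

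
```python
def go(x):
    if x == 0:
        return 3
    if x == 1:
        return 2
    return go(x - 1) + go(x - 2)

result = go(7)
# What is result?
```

Build up from base cases: go(0)=3, go(1)=2, go(2)=5, go(3)=7, go(4)=12, go(5)=19, go(6)=31, ..., go(7)=50

Answer: 50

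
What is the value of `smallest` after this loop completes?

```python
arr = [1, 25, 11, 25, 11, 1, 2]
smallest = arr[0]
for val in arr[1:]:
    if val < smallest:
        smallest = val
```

Minimum of [1, 25, 11, 25, 11, 1, 2]
`smallest` takes the values: 1

Answer: 1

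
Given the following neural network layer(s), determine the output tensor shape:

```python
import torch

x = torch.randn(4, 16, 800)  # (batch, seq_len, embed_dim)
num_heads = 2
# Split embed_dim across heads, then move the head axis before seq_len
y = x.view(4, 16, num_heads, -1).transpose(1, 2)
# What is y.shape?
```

Input: (4, 16, 800) -> head_dim = 800 // 2 = 400; after view: (4, 16, 2, 400) -> after transpose(1, 2): (4, 2, 16, 400) -> Output: (4, 2, 16, 400)

Answer: (4, 2, 16, 400)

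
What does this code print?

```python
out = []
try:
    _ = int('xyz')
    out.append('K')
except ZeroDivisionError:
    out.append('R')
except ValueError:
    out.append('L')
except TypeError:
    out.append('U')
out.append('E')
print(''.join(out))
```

Execution trace: 'L' (except ValueError) → 'E' (after the try/except). Output: LE

Answer: LE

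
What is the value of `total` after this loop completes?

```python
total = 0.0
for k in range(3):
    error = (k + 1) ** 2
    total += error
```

Sum of squared losses 1² + 2² + ... + 3²
`total` takes the values: 0.0 → 1.0 → 5.0 → 14.0

Answer: 14.0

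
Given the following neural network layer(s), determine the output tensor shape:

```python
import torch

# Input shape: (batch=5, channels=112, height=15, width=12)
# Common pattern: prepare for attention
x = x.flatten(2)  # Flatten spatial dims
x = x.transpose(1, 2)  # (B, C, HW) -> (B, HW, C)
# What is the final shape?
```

Input: (5, 112, 15, 12) -> after flatten(2): (5, 112, 180) -> Output: (5, 180, 112)

Answer: (5, 180, 112)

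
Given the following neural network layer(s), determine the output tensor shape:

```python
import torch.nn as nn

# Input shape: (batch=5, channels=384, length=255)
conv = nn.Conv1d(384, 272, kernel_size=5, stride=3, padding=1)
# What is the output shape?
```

Input: (5, 384, 255) -> Output: (5, 272, 85)

Answer: (5, 272, 85)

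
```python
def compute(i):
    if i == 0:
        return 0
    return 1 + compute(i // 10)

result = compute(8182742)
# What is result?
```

Count of digits of 8182742: 7

Answer: 7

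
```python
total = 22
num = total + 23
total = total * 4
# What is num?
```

Trace:
`total = 22` → total = 22
`num = total + 23` → num = 45
`total = total * 4` → total = 88
So num = 45

Answer: 45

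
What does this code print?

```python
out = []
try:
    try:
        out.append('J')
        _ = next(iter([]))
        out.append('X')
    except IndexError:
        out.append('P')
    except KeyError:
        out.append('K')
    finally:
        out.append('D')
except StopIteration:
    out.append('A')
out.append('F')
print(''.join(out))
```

Execution trace: 'J' (try body) → 'D' (finally) → 'A' (outer except StopIteration) → 'F' (after the try/except). Output: JDAF

Answer: JDAF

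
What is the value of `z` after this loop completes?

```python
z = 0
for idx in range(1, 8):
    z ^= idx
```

XOR of 1 to 7
`z` takes the values: 0 → 1 → 3 → 0 → 4 → 1 → 7 → 0

Answer: 0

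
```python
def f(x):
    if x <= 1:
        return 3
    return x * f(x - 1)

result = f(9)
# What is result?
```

f(9) = 9 * 8 * 7 * 6 * 5 * 4 * 3 * 2 * 3 = 1088640

Answer: 1088640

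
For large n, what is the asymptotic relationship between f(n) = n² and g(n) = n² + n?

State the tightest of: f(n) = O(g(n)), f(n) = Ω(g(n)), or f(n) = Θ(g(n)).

n² vs n² + n: f(n) = Θ(g(n)) — they are asymptotically equivalent (lower-order n term is dominated).

Answer: f(n) = Θ(g(n)) — they are asymptotically equivalent (lower-order n term is dominated).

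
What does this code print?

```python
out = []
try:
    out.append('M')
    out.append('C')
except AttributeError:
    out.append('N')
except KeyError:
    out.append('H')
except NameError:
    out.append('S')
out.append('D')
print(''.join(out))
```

Execution trace: 'M' (try body) → 'C' (try body, no exception) → 'D' (after the try/except). Output: MCD

Answer: MCD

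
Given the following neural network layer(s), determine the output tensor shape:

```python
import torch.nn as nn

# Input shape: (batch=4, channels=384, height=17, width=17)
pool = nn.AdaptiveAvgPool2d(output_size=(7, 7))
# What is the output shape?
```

Input: (4, 384, 17, 17) -> Output: (4, 384, 7, 7)

Answer: (4, 384, 7, 7)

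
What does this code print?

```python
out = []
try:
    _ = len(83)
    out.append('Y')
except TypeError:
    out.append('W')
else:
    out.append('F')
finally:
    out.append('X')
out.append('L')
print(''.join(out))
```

Execution trace: 'W' (except TypeError) → 'X' (finally) → 'L' (after the try/except). Output: WXL

Answer: WXL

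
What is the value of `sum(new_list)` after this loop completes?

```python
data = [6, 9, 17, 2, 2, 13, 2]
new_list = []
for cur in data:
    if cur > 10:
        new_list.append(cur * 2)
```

Sum of doubled values > 10
`new_list` takes the values: [] → [34] → [34, 26]
So `sum(new_list)` = 60

Answer: 60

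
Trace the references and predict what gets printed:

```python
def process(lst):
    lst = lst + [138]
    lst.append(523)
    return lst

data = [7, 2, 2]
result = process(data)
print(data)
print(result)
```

Key concept: rebinding parameter vs mutation.
Step by step:
`data = [7, 2, 2]` → data = [7, 2, 2]
`result = process(data)` → result = [7, 2, 2, 138, 523]
`print(data)` → prints [7, 2, 2]
`print(result)` → prints [7, 2, 2, 138, 523]

Answer:
[7, 2, 2]
[7, 2, 2, 138, 523]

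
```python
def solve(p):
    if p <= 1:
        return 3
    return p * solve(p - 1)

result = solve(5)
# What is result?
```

solve(5) = 5 * 4 * 3 * 2 * 3 = 360

Answer: 360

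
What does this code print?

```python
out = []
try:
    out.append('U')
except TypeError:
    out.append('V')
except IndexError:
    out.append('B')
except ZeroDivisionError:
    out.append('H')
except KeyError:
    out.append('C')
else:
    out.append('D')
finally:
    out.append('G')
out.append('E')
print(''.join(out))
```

Execution trace: 'U' (try body, no exception) → 'D' (else) → 'G' (finally) → 'E' (after the try/except). Output: UDGE

Answer: UDGE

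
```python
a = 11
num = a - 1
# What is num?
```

Trace:
`a = 11` → a = 11
`num = a - 1` → num = 10
So num = 10

Answer: 10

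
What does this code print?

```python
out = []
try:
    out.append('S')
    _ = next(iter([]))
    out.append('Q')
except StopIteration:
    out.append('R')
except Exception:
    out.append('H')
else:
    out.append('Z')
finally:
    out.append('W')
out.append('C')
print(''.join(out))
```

Execution trace: 'S' (try body) → 'R' (except StopIteration) → 'W' (finally) → 'C' (after the try/except). Output: SRWC

Answer: SRWC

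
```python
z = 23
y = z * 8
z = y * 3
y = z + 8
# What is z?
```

Trace:
`z = 23` → z = 23
`y = z * 8` → y = 184
`z = y * 3` → z = 552
`y = z + 8` → y = 560
So z = 552

Answer: 552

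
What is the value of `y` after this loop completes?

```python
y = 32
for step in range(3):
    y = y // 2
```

Halve 3 times: 32 // 2^3 = 4
`y` takes the values: 32 → 16 → 8 → 4

Answer: 4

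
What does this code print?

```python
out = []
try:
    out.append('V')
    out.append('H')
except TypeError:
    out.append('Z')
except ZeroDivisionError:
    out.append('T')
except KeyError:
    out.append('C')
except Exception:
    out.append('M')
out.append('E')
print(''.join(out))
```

Execution trace: 'V' (try body) → 'H' (try body, no exception) → 'E' (after the try/except). Output: VHE

Answer: VHE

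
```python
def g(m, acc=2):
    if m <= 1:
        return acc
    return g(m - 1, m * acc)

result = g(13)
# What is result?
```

Accumulator trace (n, acc): (13, 2) -> (12, 26) -> (11, 312) -> (10, 3432) -> (9, 34320) -> (8, 308880) -> (7, 2471040) -> (6, 17297280) -> (5, 103783680) -> (4, 518918400) -> (3, 2075673600) -> (2, 6227020800) -> (1, 12454041600) -> return 12454041600

Answer: 12454041600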